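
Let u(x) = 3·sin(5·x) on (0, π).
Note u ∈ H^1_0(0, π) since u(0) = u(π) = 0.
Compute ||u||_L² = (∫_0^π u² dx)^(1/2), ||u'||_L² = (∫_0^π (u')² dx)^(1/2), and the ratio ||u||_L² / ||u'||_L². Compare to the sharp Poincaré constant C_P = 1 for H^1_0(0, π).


||u||_L² / ||u'||_L² = 1/5 < C_P = 1.

u(x) = 3·sin(5·x), so u'(x) = 15*cos(5*x).
Writing u(x) = A·sin(kπx/L) with A = 3 and k = 5, use ∫_0^L sin²(kπx/L) dx = L/2 and ∫_0^L cos²(kπx/L) dx = L/2.
u² = 9·sin²(5·x) and (u')² = 225·cos²(5·x), and each of sin², cos² integrates to L/2 = π/2 over (0, π).
∫_0^π u² dx = 9*π/2, so ||u||_L² = 3*sqrt(2)*sqrt(π)/2.
∫_0^π (u')² dx = 225*π/2, so ||u'||_L² = 15*sqrt(2)*sqrt(π)/2.
Ratio ||u||_L² / ||u'||_L² = 1/5.
Sharp Poincaré constant on H^1_0(0, π) is C_P = L/π = 1, achieved by sin(x).
This is the k = 5 harmonic; the ratio L/(kπ) is strictly less than C_P = L/π, consistent with the sharp inequality ||u||_L² ≤ C_P ||u'||_L².


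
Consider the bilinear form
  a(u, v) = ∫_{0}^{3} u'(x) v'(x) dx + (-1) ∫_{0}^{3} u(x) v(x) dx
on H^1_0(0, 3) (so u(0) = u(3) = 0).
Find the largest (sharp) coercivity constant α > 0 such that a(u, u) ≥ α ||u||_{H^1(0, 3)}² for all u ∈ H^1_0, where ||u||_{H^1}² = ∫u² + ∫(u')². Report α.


α = (-9 + π^2)/(9 + π^2)

Coercivity of a(·,·) on H^1_0(0, 3) means a(u, u) ≥ α ||u||_{H^1}² for every u ∈ H^1_0.
The interval has length L = 3, and Poincaré/coercivity depend only on L. Here a(u, u) = ∫(u')² + (-1)·∫u².
Here c = -1 < 0 with |c| < (π/L)² = π^2/9, so coercivity still holds. The condition a(u,u) ≥ α||u||_{H^1}² reads (1−α)∫(u')² ≥ (α−c)∫u². Any admissible α is ≤ 1 (rapidly oscillating u have ∫u²/∫(u')² → 0), and α = 1 would force 0 ≥ (1−c)∫u², impossible since c < 1; so 1−α > 0. By the sharp Poincaré inequality on H^1_0 of an interval of length L, ∫(u')² ≥ (π/L)²∫u² with equality for the first sine mode sin(π(x−x₀)/L) (x₀ the left endpoint), so the inequality holds for all u iff (1−α)(π/L)² ≥ α − c, i.e. α ≤ ((π/L)² + c)/((π/L)² + 1) = (1 + c(L/π)²)/(1 + (L/π)²). (Direct route, valid since c ≤ 0: Poincaré gives c∫u² ≥ c(L/π)²∫(u')², so a(u,u) ≥ (1 + c(L/π)²)∫(u')², while ||u||_{H^1}² ≤ (1 + (L/π)²)∫(u')²; dividing yields the same α.) With (π/L)² = π^2/9 and c = -1, the largest admissible constant is α = ((π/L)² + c)/((π/L)² + 1).
Simplifying, α = (-9 + π^2)/(9 + π^2).


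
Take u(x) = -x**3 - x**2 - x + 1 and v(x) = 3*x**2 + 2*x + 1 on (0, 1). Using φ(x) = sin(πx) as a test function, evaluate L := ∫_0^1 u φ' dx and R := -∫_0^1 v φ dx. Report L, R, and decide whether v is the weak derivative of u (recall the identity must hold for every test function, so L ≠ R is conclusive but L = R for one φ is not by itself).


LHS = -12/π^3 + 7/π, RHS = -7/π + 12/π^3. No, v is not the weak derivative of u.

u(x) = -x**3 - x**2 - x + 1, classical derivative u'(x) = -3*x**2 - 2*x - 1.
φ(x) = sin(πx), so φ'(x) = π*cos(π*x).
Note φ(0) = φ(1) = 0, so the boundary term u·φ vanishes.
LHS = ∫_0^1 u(x) φ'(x) dx = ∫_0^1 (-π*x^3*cos(π*x) - π*x^2*cos(π*x) - π*x*cos(π*x) + π*cos(π*x)) dx. Term by term:
  ∫_0^1 π*cos(π*x) dx = 0;  ∫_0^1 -π*x*cos(π*x) dx = 2/π;  ∫_0^1 -π*x^2*cos(π*x) dx = 2/π;
  ∫_0^1 -π*x^3*cos(π*x) dx = -12/π^3 + 3/π.
Sum: 0 + 2/π + 2/π + -12/π^3 + 3/π = -12/π^3 + 7/π.
So LHS = -12/π^3 + 7/π.
∫_0^1 v(x) φ(x) dx = ∫_0^1 (3*x^2*sin(π*x) + 2*x*sin(π*x) + sin(π*x)) dx. Term by term:
  ∫_0^1 2*x*sin(π*x) dx = 2/π;  ∫_0^1 3*x^2*sin(π*x) dx = -12/π^3 + 3/π;  ∫_0^1 sin(π*x) dx = 2/π.
Sum: 2/π + -12/π^3 + 3/π + 2/π = -12/π^3 + 7/π.
So RHS = -∫_0^1 v(x) φ(x) dx = -7/π + 12/π^3.
LHS − RHS = -24/π^3 + 14/π ≠ 0, so the identity fails.
(For a valid weak derivative the identity must hold for EVERY test function, in particular this one. The failure shows v is NOT the weak derivative of u.)
Correct weak derivative would be u'(x) = -3*x**2 - 2*x - 1.


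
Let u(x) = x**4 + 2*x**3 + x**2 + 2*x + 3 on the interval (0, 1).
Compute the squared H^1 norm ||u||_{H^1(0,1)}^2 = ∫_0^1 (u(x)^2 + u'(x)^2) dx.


||u||_{H^1}^2 = 47977/630

The H^1 norm (squared) on an interval (0, L) is
  ||u||_{H^1}^2 = ∫_0^L u(x)^2 dx + ∫_0^L u'(x)^2 dx.
Compute u'(x) = 4*x**3 + 6*x**2 + 2*x + 2.
Then u(x)^2 = x**8 + 4*x**7 + 6*x**6 + 8*x**5 + 15*x**4 + 16*x**3 + 10*x**2 + 12*x + 9 and u'(x)^2 = 16*x**6 + 48*x**5 + 52*x**4 + 40*x**3 + 28*x**2 + 8*x + 4.
Integrate each monomial from 0 to 1 using ∫_0^1 c·x^n dx = c·1^(n+1)/(n+1):
  ∫_0^1 u(x)^2 dx = ∫_0^1 (x^8 + 4*x^7 + 6*x^6 + 8*x^5 + 15*x^4 + 16*x^3 + 10*x^2 + 12*x + 9) dx. Term by term:
    ∫_0^1 x^8 dx = 1/9;  ∫_0^1 4*x^7 dx = 1/2;  ∫_0^1 6*x^6 dx = 6/7;
    ∫_0^1 8*x^5 dx = 4/3;  ∫_0^1 15*x^4 dx = 3;  ∫_0^1 16*x^3 dx = 4;
    ∫_0^1 10*x^2 dx = 10/3;  ∫_0^1 12*x dx = 6;  ∫_0^1 9 dx = 9.
  Sum: 1/9 + 1/2 + 6/7 + 4/3 + 3 + 4 + 10/3 + 6 + 9 = 3545/126.
  ∫_0^1 u'(x)^2 dx = ∫_0^1 (16*x^6 + 48*x^5 + 52*x^4 + 40*x^3 + 28*x^2 + 8*x + 4) dx. Term by term:
    ∫_0^1 16*x^6 dx = 16/7;  ∫_0^1 48*x^5 dx = 8;  ∫_0^1 52*x^4 dx = 52/5;
    ∫_0^1 40*x^3 dx = 10;  ∫_0^1 28*x^2 dx = 28/3;  ∫_0^1 8*x dx = 4;
    ∫_0^1 4 dx = 4.
  Sum: 16/7 + 8 + 52/5 + 10 + 28/3 + 4 + 4 = 5042/105.
Adding: ||u||_{H^1}^2 = 3545/126 + 5042/105 = 47977/630.


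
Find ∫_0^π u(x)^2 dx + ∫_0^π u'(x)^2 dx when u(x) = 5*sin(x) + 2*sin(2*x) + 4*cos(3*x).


||u||_{H^1(0,π)}^2 = -128 + 115*π

u'(x) = -12*sin(3*x) + 5*cos(x) + 4*cos(2*x).
Expand u² and (u')² and integrate term by term on (0, π), using: for integers n ≥ 1, ∫_0^π sin²(nx) dx = ∫_0^π cos²(nx) dx = π/2; for n ≠ n', ∫_0^π sin(nx)sin(n'x) dx = ∫_0^π cos(nx)cos(n'x) dx = 0; and by product-to-sum, ∫_0^π sin(nx)cos(n'x) dx = ½∫_0^π [sin((n+n')x) + sin((n−n')x)] dx, which is 0 when n+n' is even and 2n/(n²−n'²) when n+n' is odd (it need not vanish on (0, π)).
  u² squared terms: (2)²·∫sin(2x)² dx = 4·π/2 = 2*π;  (4)²·∫cos(3x)² dx = 16·π/2 = 8*π;  (5)²·∫sin(x)² dx = 25·π/2 = 25*π/2.
  u² cross terms: 2·(2)·(4)·∫sin(2x)·cos(3x) dx = 16·(-4/5) = -64/5;  2·(2)·(5)·∫sin(2x)·sin(x) dx = 20·(0) = 0;  2·(4)·(5)·∫cos(3x)·sin(x) dx = 40·(0) = 0.
  So ∫_0^π u² dx = 2*π + 8*π + 25*π/2 − 64/5 + 0 + 0 = -64/5 + 45*π/2.
  (u')² squared terms: (-12)²·∫sin(3x)² dx = 144·π/2 = 72*π;  (4)²·∫cos(2x)² dx = 16·π/2 = 8*π;  (5)²·∫cos(x)² dx = 25·π/2 = 25*π/2.
  (u')² cross terms: 2·(-12)·(4)·∫sin(3x)·cos(2x) dx = -96·(6/5) = -576/5;  2·(-12)·(5)·∫sin(3x)·cos(x) dx = -120·(0) = 0;  2·(4)·(5)·∫cos(2x)·cos(x) dx = 40·(0) = 0.
  So ∫_0^π (u')² dx = 72*π + 8*π + 25*π/2 − 576/5 + 0 + 0 = -576/5 + 185*π/2.
||u||_{H^1}^2 = (-64/5 + 45*π/2) + (-576/5 + 185*π/2) = -128 + 115*π.


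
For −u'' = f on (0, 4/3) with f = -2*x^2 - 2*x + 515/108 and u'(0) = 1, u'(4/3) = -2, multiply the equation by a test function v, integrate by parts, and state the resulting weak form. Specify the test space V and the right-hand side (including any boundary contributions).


V = H^1(0, 4/3) (v unrestricted at boundary; u is determined up to an additive constant); weak form: ∫_0^4/3 u'v' dx = ∫_0^4/3 (-2*x^2 - 2*x + 515/108) v dx − 2·v(4/3) − v(0) for all v ∈ V.

Multiply both sides by a test function v and integrate from 0 to 4/3:
  ∫_0^4/3 −u''(x) v(x) dx = ∫_0^4/3 f(x) v(x) dx.
Integrate the LHS by parts once:
  ∫_0^4/3 −u'' v dx = −[u'(x) v(x)]_0^4/3 + ∫_0^4/3 u'(x) v'(x) dx.
Thus ∫_0^4/3 u'(x) v'(x) dx = ∫_0^4/3 f(x) v(x) dx + [u'(x) v(x)]_0^4/3.
Choose V so that boundary terms are either known or forced to vanish.
u has inhomogeneous Neumann u'(0) = 1, u'(4/3) = -2. [u' v]_0^4/3 = (-2)·v(4/3) − (1)·v(0) = − 2·v(4/3) − v(0). Take V = H^1(0, 4/3); boundary term becomes part of RHS.
Weak formulation: find u (satisfying any essential BC) such that ∫_0^4/3 u'(x) v'(x) dx = ∫_0^4/3 f v dx − 2·v(4/3) − v(0) for all v ∈ V (Neumann data are natural BCs: they enter the RHS as boundary terms).
Substituting f(x) = -2*x^2 - 2*x + 515/108, the right-hand side is ∫_0^4/3 (-2*x^2 - 2*x + 515/108) v dx − 2·v(4/3) − v(0).
Compatibility check (pure Neumann): taking v ≡ 1 ∈ V gives 0 = ∫_0^4/3 f dx + (-2) − (1), i.e. ∫_0^4/3 f dx must equal u'(0) − u'(4/3) = 3. Indeed ∫_0^4/3 (-2*x^2 - 2*x + 515/108) dx = 3, so the data are compatible. The solution is then unique only up to an additive constant (fix it e.g. by requiring ∫_0^4/3 u dx = 0).


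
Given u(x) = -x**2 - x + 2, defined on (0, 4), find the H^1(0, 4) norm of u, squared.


||u||_{H^1}^2 = 5612/15

The H^1 norm (squared) on an interval (0, L) is
  ||u||_{H^1}^2 = ∫_0^L u(x)^2 dx + ∫_0^L u'(x)^2 dx.
Compute u'(x) = -2*x - 1.
Then u(x)^2 = x**4 + 2*x**3 - 3*x**2 - 4*x + 4 and u'(x)^2 = 4*x**2 + 4*x + 1.
Integrate each monomial from 0 to 4 using ∫_0^4 c·x^n dx = c·4^(n+1)/(n+1):
  ∫_0^4 u(x)^2 dx = ∫_0^4 (x^4 + 2*x^3 - 3*x^2 - 4*x + 4) dx. Term by term:
    ∫_0^4 x^4 dx = 1024/5;  ∫_0^4 2*x^3 dx = 128;  ∫_0^4 -3*x^2 dx = -64;
    ∫_0^4 -4*x dx = -32;  ∫_0^4 4 dx = 16.
  Sum: 1024/5 + 128 − 64 − 32 + 16 = 1264/5.
  ∫_0^4 u'(x)^2 dx = ∫_0^4 (4*x^2 + 4*x + 1) dx. Term by term:
    ∫_0^4 4*x^2 dx = 256/3;  ∫_0^4 4*x dx = 32;  ∫_0^4 1 dx = 4.
  Sum: 256/3 + 32 + 4 = 364/3.
Adding: ||u||_{H^1}^2 = 1264/5 + 364/3 = 5612/15.


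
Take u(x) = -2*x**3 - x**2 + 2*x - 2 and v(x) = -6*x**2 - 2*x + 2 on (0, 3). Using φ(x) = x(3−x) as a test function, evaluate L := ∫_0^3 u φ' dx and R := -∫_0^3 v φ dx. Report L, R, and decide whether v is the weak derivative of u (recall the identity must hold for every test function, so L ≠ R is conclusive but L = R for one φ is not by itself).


LHS = 387/5, RHS = 387/5. Yes, v = u' weakly.

u(x) = -2*x**3 - x**2 + 2*x - 2, classical derivative u'(x) = -6*x**2 - 2*x + 2.
φ(x) = x(3−x), so φ'(x) = 3 - 2*x.
Note φ(0) = φ(3) = 0, so the boundary term u·φ vanishes.
LHS = ∫_0^3 u(x) φ'(x) dx = ∫_0^3 (4*x^4 - 4*x^3 - 7*x^2 + 10*x - 6) dx. Term by term:
  ∫_0^3 4*x^4 dx = 972/5;  ∫_0^3 -4*x^3 dx = -81;  ∫_0^3 -7*x^2 dx = -63;
  ∫_0^3 10*x dx = 45;  ∫_0^3 -6 dx = -18.
Sum: 972/5 − 81 − 63 + 45 − 18 = 387/5.
So LHS = 387/5.
∫_0^3 v(x) φ(x) dx = ∫_0^3 (6*x^4 - 16*x^3 - 8*x^2 + 6*x) dx. Term by term:
  ∫_0^3 6*x^4 dx = 1458/5;  ∫_0^3 -16*x^3 dx = -324;  ∫_0^3 -8*x^2 dx = -72;
  ∫_0^3 6*x dx = 27.
Sum: 1458/5 − 324 − 72 + 27 = -387/5.
So RHS = -∫_0^3 v(x) φ(x) dx = 387/5.
LHS = RHS, so the identity holds for this test φ.
Moreover u is smooth here and v(x) = u'(x) = -6*x**2 - 2*x + 2 pointwise, so the identity holds for every test function. Hence v is the weak derivative of u.


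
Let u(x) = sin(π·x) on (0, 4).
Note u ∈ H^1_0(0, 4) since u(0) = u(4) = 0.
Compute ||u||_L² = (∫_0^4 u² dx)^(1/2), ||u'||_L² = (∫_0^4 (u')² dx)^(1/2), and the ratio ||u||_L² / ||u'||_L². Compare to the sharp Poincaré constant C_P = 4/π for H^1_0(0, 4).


||u||_L² / ||u'||_L² = 1/π < C_P = 4/π.

u(x) = sin(π·x), so u'(x) = π*cos(π*x).
Writing u(x) = A·sin(kπx/L) with A = 1 and k = 4, use ∫_0^L sin²(kπx/L) dx = L/2 and ∫_0^L cos²(kπx/L) dx = L/2.
u² = 1·sin²(π·x) and (u')² = π^2·cos²(π·x), and each of sin², cos² integrates to L/2 = 2 over (0, 4).
∫_0^4 u² dx = 2, so ||u||_L² = sqrt(2).
∫_0^4 (u')² dx = 2*π^2, so ||u'||_L² = sqrt(2)*π.
Ratio ||u||_L² / ||u'||_L² = 1/π.
Sharp Poincaré constant on H^1_0(0, 4) is C_P = L/π = 4/π, achieved by sin(π/4·x).
This is the k = 4 harmonic; the ratio L/(kπ) is strictly less than C_P = L/π, consistent with the sharp inequality ||u||_L² ≤ C_P ||u'||_L².


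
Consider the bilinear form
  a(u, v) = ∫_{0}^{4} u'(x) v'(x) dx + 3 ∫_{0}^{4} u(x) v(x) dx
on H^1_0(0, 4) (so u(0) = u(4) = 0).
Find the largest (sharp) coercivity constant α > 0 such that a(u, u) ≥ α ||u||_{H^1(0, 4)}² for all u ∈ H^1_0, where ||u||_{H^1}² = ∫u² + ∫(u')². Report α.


α = 1

Coercivity of a(·,·) on H^1_0(0, 4) means a(u, u) ≥ α ||u||_{H^1}² for every u ∈ H^1_0.
The interval has length L = 4, and Poincaré/coercivity depend only on L. Here a(u, u) = ∫(u')² + (3)·∫u².
Here c = 3 ≥ 1, so a(u,u) = ∫(u')² + c∫u² ≥ ∫(u')² + ∫u² = ||u||_{H^1}², i.e. α = 1 works. No larger α is possible: a(u,u) ≥ α||u||_{H^1}² means (1−α)∫(u')² ≥ (α−c)∫u², and for the modes u_n = sin(nπ(x−x₀)/L) (x₀ the left endpoint) one has ∫u_n²/∫(u_n')² = (L/(nπ))² → 0, so a(u_n,u_n)/||u_n||_{H^1}² → 1. Hence the optimal constant is α = 1.
Therefore α = 1.


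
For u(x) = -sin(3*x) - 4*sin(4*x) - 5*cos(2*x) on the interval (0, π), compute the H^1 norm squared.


||u||_{H^1(0,π)}^2 = 60 + 407*π/2

u'(x) = 10*sin(2*x) - 3*cos(3*x) - 16*cos(4*x).
Expand u² and (u')² and integrate term by term on (0, π), using: for integers n ≥ 1, ∫_0^π sin²(nx) dx = ∫_0^π cos²(nx) dx = π/2; for n ≠ n', ∫_0^π sin(nx)sin(n'x) dx = ∫_0^π cos(nx)cos(n'x) dx = 0; and by product-to-sum, ∫_0^π sin(nx)cos(n'x) dx = ½∫_0^π [sin((n+n')x) + sin((n−n')x)] dx, which is 0 when n+n' is even and 2n/(n²−n'²) when n+n' is odd (it need not vanish on (0, π)).
  u² squared terms: (-1)²·∫sin(3x)² dx = 1·π/2 = π/2;  (-5)²·∫cos(2x)² dx = 25·π/2 = 25*π/2;  (-4)²·∫sin(4x)² dx = 16·π/2 = 8*π.
  u² cross terms: 2·(-1)·(-5)·∫sin(3x)·cos(2x) dx = 10·(6/5) = 12;  2·(-1)·(-4)·∫sin(3x)·sin(4x) dx = 8·(0) = 0;  2·(-5)·(-4)·∫cos(2x)·sin(4x) dx = 40·(0) = 0.
  So ∫_0^π u² dx = π/2 + 25*π/2 + 8*π + 12 + 0 + 0 = 12 + 21*π.
  (u')² squared terms: (-16)²·∫cos(4x)² dx = 256·π/2 = 128*π;  (-3)²·∫cos(3x)² dx = 9·π/2 = 9*π/2;  (10)²·∫sin(2x)² dx = 100·π/2 = 50*π.
  (u')² cross terms: 2·(-16)·(-3)·∫cos(4x)·cos(3x) dx = 96·(0) = 0;  2·(-16)·(10)·∫cos(4x)·sin(2x) dx = -320·(0) = 0;  2·(-3)·(10)·∫cos(3x)·sin(2x) dx = -60·(-4/5) = 48.
  So ∫_0^π (u')² dx = 128*π + 9*π/2 + 50*π + 0 + 0 + 48 = 48 + 365*π/2.
||u||_{H^1}^2 = (12 + 21*π) + (48 + 365*π/2) = 60 + 407*π/2.


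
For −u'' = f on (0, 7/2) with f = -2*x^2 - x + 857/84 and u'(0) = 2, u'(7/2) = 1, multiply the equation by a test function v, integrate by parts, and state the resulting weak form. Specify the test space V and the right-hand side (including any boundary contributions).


V = H^1(0, 7/2) (v unrestricted at boundary; u is determined up to an additive constant); weak form: ∫_0^7/2 u'v' dx = ∫_0^7/2 (-2*x^2 - x + 857/84) v dx + v(7/2) − 2·v(0) for all v ∈ V.

Multiply both sides by a test function v and integrate from 0 to 7/2:
  ∫_0^7/2 −u''(x) v(x) dx = ∫_0^7/2 f(x) v(x) dx.
Integrate the LHS by parts once:
  ∫_0^7/2 −u'' v dx = −[u'(x) v(x)]_0^7/2 + ∫_0^7/2 u'(x) v'(x) dx.
Thus ∫_0^7/2 u'(x) v'(x) dx = ∫_0^7/2 f(x) v(x) dx + [u'(x) v(x)]_0^7/2.
Choose V so that boundary terms are either known or forced to vanish.
u has inhomogeneous Neumann u'(0) = 2, u'(7/2) = 1. [u' v]_0^7/2 = (1)·v(7/2) − (2)·v(0) = v(7/2) − 2·v(0). Take V = H^1(0, 7/2); boundary term becomes part of RHS.
Weak formulation: find u (satisfying any essential BC) such that ∫_0^7/2 u'(x) v'(x) dx = ∫_0^7/2 f v dx + v(7/2) − 2·v(0) for all v ∈ V (Neumann data are natural BCs: they enter the RHS as boundary terms).
Substituting f(x) = -2*x^2 - x + 857/84, the right-hand side is ∫_0^7/2 (-2*x^2 - x + 857/84) v dx + v(7/2) − 2·v(0).
Compatibility check (pure Neumann): taking v ≡ 1 ∈ V gives 0 = ∫_0^7/2 f dx + (1) − (2), i.e. ∫_0^7/2 f dx must equal u'(0) − u'(7/2) = 1. Indeed ∫_0^7/2 (-2*x^2 - x + 857/84) dx = 1, so the data are compatible. The solution is then unique only up to an additive constant (fix it e.g. by requiring ∫_0^7/2 u dx = 0).


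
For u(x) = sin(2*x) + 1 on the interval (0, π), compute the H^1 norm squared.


||u||_{H^1(0,π)}^2 = 7*π/2

u'(x) = 2*cos(2*x).
Expand u² and (u')² and integrate term by term on (0, π), using: for integers n ≥ 1, ∫_0^π sin²(nx) dx = ∫_0^π cos²(nx) dx = π/2; for n ≠ n', ∫_0^π sin(nx)sin(n'x) dx = ∫_0^π cos(nx)cos(n'x) dx = 0; and by product-to-sum, ∫_0^π sin(nx)cos(n'x) dx = ½∫_0^π [sin((n+n')x) + sin((n−n')x)] dx, which is 0 when n+n' is even and 2n/(n²−n'²) when n+n' is odd (it need not vanish on (0, π)). For the constant mode: ∫_0^π 1 dx = π, ∫_0^π cos(nx) dx = 0, ∫_0^π sin(nx) dx = (1−(−1)^n)/n.
  u² squared terms: (1)²·∫1 dx = 1·π = π;  (1)²·∫sin(2x)² dx = 1·π/2 = π/2.
  u² cross terms: 2·(1)·(1)·∫1·sin(2x) dx = 2·(0) = 0.
  So ∫_0^π u² dx = π + π/2 + 0 = 3*π/2.
  (u')² squared terms: (2)²·∫cos(2x)² dx = 4·π/2 = 2*π.
  So ∫_0^π (u')² dx = 2*π.
||u||_{H^1}^2 = (3*π/2) + (2*π) = 7*π/2.


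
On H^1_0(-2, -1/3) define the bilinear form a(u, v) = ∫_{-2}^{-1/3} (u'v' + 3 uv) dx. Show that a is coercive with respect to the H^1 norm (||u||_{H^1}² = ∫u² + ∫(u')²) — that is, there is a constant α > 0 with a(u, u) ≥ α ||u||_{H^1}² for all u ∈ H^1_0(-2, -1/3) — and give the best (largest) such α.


α = 1

Coercivity of a(·,·) on H^1_0(-2, -1/3) means a(u, u) ≥ α ||u||_{H^1}² for every u ∈ H^1_0.
The interval has length L = 5/3, and Poincaré/coercivity depend only on L. Here a(u, u) = ∫(u')² + (3)·∫u².
Here c = 3 ≥ 1, so a(u,u) = ∫(u')² + c∫u² ≥ ∫(u')² + ∫u² = ||u||_{H^1}², i.e. α = 1 works. No larger α is possible: a(u,u) ≥ α||u||_{H^1}² means (1−α)∫(u')² ≥ (α−c)∫u², and for the modes u_n = sin(nπ(x−x₀)/L) (x₀ the left endpoint) one has ∫u_n²/∫(u_n')² = (L/(nπ))² → 0, so a(u_n,u_n)/||u_n||_{H^1}² → 1. Hence the optimal constant is α = 1.
Therefore α = 1.


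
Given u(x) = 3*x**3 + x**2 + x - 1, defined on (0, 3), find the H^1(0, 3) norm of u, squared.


||u||_{H^1}^2 = 303438/35

The H^1 norm (squared) on an interval (0, L) is
  ||u||_{H^1}^2 = ∫_0^L u(x)^2 dx + ∫_0^L u'(x)^2 dx.
Compute u'(x) = 9*x**2 + 2*x + 1.
Then u(x)^2 = 9*x**6 + 6*x**5 + 7*x**4 - 4*x**3 - x**2 - 2*x + 1 and u'(x)^2 = 81*x**4 + 36*x**3 + 22*x**2 + 4*x + 1.
Integrate each monomial from 0 to 3 using ∫_0^3 c·x^n dx = c·3^(n+1)/(n+1):
  ∫_0^3 u(x)^2 dx = ∫_0^3 (9*x^6 + 6*x^5 + 7*x^4 - 4*x^3 - x^2 - 2*x + 1) dx. Term by term:
    ∫_0^3 9*x^6 dx = 19683/7;  ∫_0^3 6*x^5 dx = 729;  ∫_0^3 7*x^4 dx = 1701/5;
    ∫_0^3 -4*x^3 dx = -81;  ∫_0^3 -x^2 dx = -9;  ∫_0^3 -2*x dx = -9;
    ∫_0^3 1 dx = 3.
  Sum: 19683/7 + 729 + 1701/5 − 81 − 9 − 9 + 3 = 132477/35.
  ∫_0^3 u'(x)^2 dx = ∫_0^3 (81*x^4 + 36*x^3 + 22*x^2 + 4*x + 1) dx. Term by term:
    ∫_0^3 81*x^4 dx = 19683/5;  ∫_0^3 36*x^3 dx = 729;  ∫_0^3 22*x^2 dx = 198;
    ∫_0^3 4*x dx = 18;  ∫_0^3 1 dx = 3.
  Sum: 19683/5 + 729 + 198 + 18 + 3 = 24423/5.
Adding: ||u||_{H^1}^2 = 132477/35 + 24423/5 = 303438/35.


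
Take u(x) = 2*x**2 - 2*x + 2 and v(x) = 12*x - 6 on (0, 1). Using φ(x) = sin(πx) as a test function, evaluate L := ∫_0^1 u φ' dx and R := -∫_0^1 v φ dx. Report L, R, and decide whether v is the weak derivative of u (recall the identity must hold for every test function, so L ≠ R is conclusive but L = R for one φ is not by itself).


LHS = 0, RHS = 0. No, v is not the weak derivative of u.

u(x) = 2*x**2 - 2*x + 2, classical derivative u'(x) = 4*x - 2.
φ(x) = sin(πx), so φ'(x) = π*cos(π*x).
Note φ(0) = φ(1) = 0, so the boundary term u·φ vanishes.
LHS = ∫_0^1 u(x) φ'(x) dx = ∫_0^1 (2*π*x^2*cos(π*x) - 2*π*x*cos(π*x) + 2*π*cos(π*x)) dx. Term by term:
  ∫_0^1 2*π*cos(π*x) dx = 0;  ∫_0^1 -2*π*x*cos(π*x) dx = 4/π;  ∫_0^1 2*π*x^2*cos(π*x) dx = -4/π.
Sum: 0 + 4/π − 4/π = 0.
So LHS = 0.
∫_0^1 v(x) φ(x) dx = ∫_0^1 (12*x*sin(π*x) - 6*sin(π*x)) dx. Term by term:
  ∫_0^1 -6*sin(π*x) dx = -12/π;  ∫_0^1 12*x*sin(π*x) dx = 12/π.
Sum: -12/π + 12/π = 0.
So RHS = -∫_0^1 v(x) φ(x) dx = 0.
LHS = RHS, so the identity holds for this particular φ. But this is necessary, not sufficient: a weak derivative must satisfy the identity for EVERY test function in C_c^∞(0, 1).
Here u is smooth, so its weak derivative equals its classical derivative u'(x) = 4*x - 2. Since v(x) = 12*x - 6 ≠ u'(x), v is NOT the weak derivative of u — the agreement for this single φ is a coincidence (the difference v − u' happens to be L²-orthogonal to this φ).


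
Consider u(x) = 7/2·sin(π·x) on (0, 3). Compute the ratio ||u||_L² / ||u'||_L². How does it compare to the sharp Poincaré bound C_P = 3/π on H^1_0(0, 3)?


||u||_L² / ||u'||_L² = 1/π < C_P = 3/π.

u(x) = 7/2·sin(π·x), so u'(x) = 7*π*cos(π*x)/2.
Writing u(x) = A·sin(kπx/L) with A = 7/2 and k = 3, use ∫_0^L sin²(kπx/L) dx = L/2 and ∫_0^L cos²(kπx/L) dx = L/2.
u² = 49/4·sin²(π·x) and (u')² = 49*π^2/4·cos²(π·x), and each of sin², cos² integrates to L/2 = 3/2 over (0, 3).
∫_0^3 u² dx = 147/8, so ||u||_L² = 7*sqrt(6)/4.
∫_0^3 (u')² dx = 147*π^2/8, so ||u'||_L² = 7*sqrt(6)*π/4.
Ratio ||u||_L² / ||u'||_L² = 1/π.
Sharp Poincaré constant on H^1_0(0, 3) is C_P = L/π = 3/π, achieved by sin(π/3·x).
This is the k = 3 harmonic; the ratio L/(kπ) is strictly less than C_P = L/π, consistent with the sharp inequality ||u||_L² ≤ C_P ||u'||_L².


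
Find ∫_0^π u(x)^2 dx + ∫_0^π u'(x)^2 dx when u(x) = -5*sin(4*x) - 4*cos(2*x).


||u||_{H^1(0,π)}^2 = 505*π/2

u'(x) = 8*sin(2*x) - 20*cos(4*x).
Expand u² and (u')² and integrate term by term on (0, π), using: for integers n ≥ 1, ∫_0^π sin²(nx) dx = ∫_0^π cos²(nx) dx = π/2; for n ≠ n', ∫_0^π sin(nx)sin(n'x) dx = ∫_0^π cos(nx)cos(n'x) dx = 0; and by product-to-sum, ∫_0^π sin(nx)cos(n'x) dx = ½∫_0^π [sin((n+n')x) + sin((n−n')x)] dx, which is 0 when n+n' is even and 2n/(n²−n'²) when n+n' is odd (it need not vanish on (0, π)).
  u² squared terms: (-5)²·∫sin(4x)² dx = 25·π/2 = 25*π/2;  (-4)²·∫cos(2x)² dx = 16·π/2 = 8*π.
  u² cross terms: 2·(-5)·(-4)·∫sin(4x)·cos(2x) dx = 40·(0) = 0.
  So ∫_0^π u² dx = 25*π/2 + 8*π + 0 = 41*π/2.
  (u')² squared terms: (-20)²·∫cos(4x)² dx = 400·π/2 = 200*π;  (8)²·∫sin(2x)² dx = 64·π/2 = 32*π.
  (u')² cross terms: 2·(-20)·(8)·∫cos(4x)·sin(2x) dx = -320·(0) = 0.
  So ∫_0^π (u')² dx = 200*π + 32*π + 0 = 232*π.
||u||_{H^1}^2 = (41*π/2) + (232*π) = 505*π/2.


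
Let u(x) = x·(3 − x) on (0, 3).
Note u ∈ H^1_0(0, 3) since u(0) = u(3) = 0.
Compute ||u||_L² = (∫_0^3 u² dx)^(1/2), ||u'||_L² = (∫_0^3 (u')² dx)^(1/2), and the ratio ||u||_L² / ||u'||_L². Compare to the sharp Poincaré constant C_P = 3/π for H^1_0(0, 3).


||u||_L² / ||u'||_L² = 3*sqrt(10)/10 < C_P = 3/π.

u(x) = x·(3 − x), so u'(x) = 3 - 2*x.
u(x) = x·(3 − x) vanishes at x = 0 and x = 3, so u ∈ H^1_0(0, 3). Differentiate via the product rule and integrate the resulting polynomials term by term.
  ∫_0^3 u² dx = ∫_0^3 (x^4 - 6*x^3 + 9*x^2) dx. Term by term:
    ∫_0^3 x^4 dx = 243/5;  ∫_0^3 -6*x^3 dx = -243/2;  ∫_0^3 9*x^2 dx = 81.
  Sum: 243/5 − 243/2 + 81 = 81/10.
  ∫_0^3 (u')² dx = ∫_0^3 (4*x^2 - 12*x + 9) dx. Term by term:
    ∫_0^3 4*x^2 dx = 36;  ∫_0^3 -12*x dx = -54;  ∫_0^3 9 dx = 27.
  Sum: 36 − 54 + 27 = 9.
∫_0^3 u² dx = 81/10, so ||u||_L² = 9*sqrt(10)/10.
∫_0^3 (u')² dx = 9, so ||u'||_L² = 3.
Ratio ||u||_L² / ||u'||_L² = 3*sqrt(10)/10.
Sharp Poincaré constant on H^1_0(0, 3) is C_P = L/π = 3/π, achieved by sin(π/3·x).
A polynomial bump cannot attain the sharp Poincaré constant (only the first sine eigenfunction does), so the ratio is strictly less than C_P, consistent with ||u||_L² ≤ C_P ||u'||_L².


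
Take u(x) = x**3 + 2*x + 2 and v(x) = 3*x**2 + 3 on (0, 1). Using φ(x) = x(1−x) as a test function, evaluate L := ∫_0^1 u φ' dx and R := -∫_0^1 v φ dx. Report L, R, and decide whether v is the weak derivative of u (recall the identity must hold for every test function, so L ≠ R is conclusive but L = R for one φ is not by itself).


LHS = -29/60, RHS = -13/20. No, v is not the weak derivative of u.

u(x) = x**3 + 2*x + 2, classical derivative u'(x) = 3*x**2 + 2.
φ(x) = x(1−x), so φ'(x) = 1 - 2*x.
Note φ(0) = φ(1) = 0, so the boundary term u·φ vanishes.
LHS = ∫_0^1 u(x) φ'(x) dx = ∫_0^1 (-2*x^4 + x^3 - 4*x^2 - 2*x + 2) dx. Term by term:
  ∫_0^1 -2*x^4 dx = -2/5;  ∫_0^1 x^3 dx = 1/4;  ∫_0^1 -4*x^2 dx = -4/3;
  ∫_0^1 -2*x dx = -1;  ∫_0^1 2 dx = 2.
Sum: -2/5 + 1/4 − 4/3 − 1 + 2 = -29/60.
So LHS = -29/60.
∫_0^1 v(x) φ(x) dx = ∫_0^1 (-3*x^4 + 3*x^3 - 3*x^2 + 3*x) dx. Term by term:
  ∫_0^1 -3*x^4 dx = -3/5;  ∫_0^1 3*x^3 dx = 3/4;  ∫_0^1 -3*x^2 dx = -1;
  ∫_0^1 3*x dx = 3/2.
Sum: -3/5 + 3/4 − 1 + 3/2 = 13/20.
So RHS = -∫_0^1 v(x) φ(x) dx = -13/20.
LHS − RHS = 1/6 ≠ 0, so the identity fails.
(For a valid weak derivative the identity must hold for EVERY test function, in particular this one. The failure shows v is NOT the weak derivative of u.)
Correct weak derivative would be u'(x) = 3*x**2 + 2.


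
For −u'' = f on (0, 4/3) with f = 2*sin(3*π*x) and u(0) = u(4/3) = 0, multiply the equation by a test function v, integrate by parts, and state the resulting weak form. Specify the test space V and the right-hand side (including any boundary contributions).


V = H^1_0(0, 4/3) (so v(0) = v(4/3) = 0); weak form: ∫_0^4/3 u'v' dx = ∫_0^4/3 (2*sin(3*π*x)) v dx for all v ∈ V.

Multiply both sides by a test function v and integrate from 0 to 4/3:
  ∫_0^4/3 −u''(x) v(x) dx = ∫_0^4/3 f(x) v(x) dx.
Integrate the LHS by parts once:
  ∫_0^4/3 −u'' v dx = −[u'(x) v(x)]_0^4/3 + ∫_0^4/3 u'(x) v'(x) dx.
Thus ∫_0^4/3 u'(x) v'(x) dx = ∫_0^4/3 f(x) v(x) dx + [u'(x) v(x)]_0^4/3.
Choose V so that boundary terms are either known or forced to vanish.
u is Dirichlet: u(0) = u(4/3) = 0. Let V = H^1_0(0, 4/3); then v(0) = v(4/3) = 0, and [u' v]_0^4/3 = 0.
Weak formulation: find u (satisfying any essential BC) such that ∫_0^4/3 u'(x) v'(x) dx = ∫_0^4/3 f v dx for all v ∈ V.
Substituting f(x) = 2*sin(3*π*x), the right-hand side is ∫_0^4/3 (2*sin(3*π*x)) v dx.


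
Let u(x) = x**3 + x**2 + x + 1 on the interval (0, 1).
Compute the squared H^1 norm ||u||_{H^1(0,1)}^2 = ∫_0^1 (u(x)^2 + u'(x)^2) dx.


||u||_{H^1}^2 = 1702/105

The H^1 norm (squared) on an interval (0, L) is
  ||u||_{H^1}^2 = ∫_0^L u(x)^2 dx + ∫_0^L u'(x)^2 dx.
Compute u'(x) = 3*x**2 + 2*x + 1.
Then u(x)^2 = x**6 + 2*x**5 + 3*x**4 + 4*x**3 + 3*x**2 + 2*x + 1 and u'(x)^2 = 9*x**4 + 12*x**3 + 10*x**2 + 4*x + 1.
Integrate each monomial from 0 to 1 using ∫_0^1 c·x^n dx = c·1^(n+1)/(n+1):
  ∫_0^1 u(x)^2 dx = ∫_0^1 (x^6 + 2*x^5 + 3*x^4 + 4*x^3 + 3*x^2 + 2*x + 1) dx. Term by term:
    ∫_0^1 x^6 dx = 1/7;  ∫_0^1 2*x^5 dx = 1/3;  ∫_0^1 3*x^4 dx = 3/5;
    ∫_0^1 4*x^3 dx = 1;  ∫_0^1 3*x^2 dx = 1;  ∫_0^1 2*x dx = 1;
    ∫_0^1 1 dx = 1.
  Sum: 1/7 + 1/3 + 3/5 + 1 + 1 + 1 + 1 = 533/105.
  ∫_0^1 u'(x)^2 dx = ∫_0^1 (9*x^4 + 12*x^3 + 10*x^2 + 4*x + 1) dx. Term by term:
    ∫_0^1 9*x^4 dx = 9/5;  ∫_0^1 12*x^3 dx = 3;  ∫_0^1 10*x^2 dx = 10/3;
    ∫_0^1 4*x dx = 2;  ∫_0^1 1 dx = 1.
  Sum: 9/5 + 3 + 10/3 + 2 + 1 = 167/15.
Adding: ||u||_{H^1}^2 = 533/105 + 167/15 = 1702/105.


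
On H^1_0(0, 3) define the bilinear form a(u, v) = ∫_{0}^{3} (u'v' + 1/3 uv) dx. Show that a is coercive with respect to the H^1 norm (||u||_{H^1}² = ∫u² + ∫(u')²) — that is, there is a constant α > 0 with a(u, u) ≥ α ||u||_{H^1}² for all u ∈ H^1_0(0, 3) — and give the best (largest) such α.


α = (3 + π^2)/(9 + π^2)

Coercivity of a(·,·) on H^1_0(0, 3) means a(u, u) ≥ α ||u||_{H^1}² for every u ∈ H^1_0.
The interval has length L = 3, and Poincaré/coercivity depend only on L. Here a(u, u) = ∫(u')² + (1/3)·∫u².
Here 0 < c = 1/3 < 1. The condition a(u,u) ≥ α||u||_{H^1}² reads (1−α)∫(u')² ≥ (α−c)∫u². Any admissible α is ≤ 1 (rapidly oscillating u have ∫u²/∫(u')² → 0), and α = 1 would force 0 ≥ (1−c)∫u², impossible since c < 1; so 1−α > 0. By the sharp Poincaré inequality on H^1_0 of an interval of length L, ∫(u')² ≥ (π/L)²∫u² with equality for the first sine mode sin(π(x−x₀)/L) (x₀ the left endpoint), so the inequality holds for all u iff (1−α)(π/L)² ≥ α − c, i.e. α ≤ ((π/L)² + c)/((π/L)² + 1) = (1 + c(L/π)²)/(1 + (L/π)²). With (π/L)² = π^2/9 and c = 1/3, the largest admissible constant is α = ((π/L)² + c)/((π/L)² + 1).
Simplifying, α = (3 + π^2)/(9 + π^2).


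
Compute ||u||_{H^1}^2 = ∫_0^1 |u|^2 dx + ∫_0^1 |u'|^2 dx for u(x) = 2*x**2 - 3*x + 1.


||u||_{H^1}^2 = 37/15

The H^1 norm (squared) on an interval (0, L) is
  ||u||_{H^1}^2 = ∫_0^L u(x)^2 dx + ∫_0^L u'(x)^2 dx.
Compute u'(x) = 4*x - 3.
Then u(x)^2 = 4*x**4 - 12*x**3 + 13*x**2 - 6*x + 1 and u'(x)^2 = 16*x**2 - 24*x + 9.
Integrate each monomial from 0 to 1 using ∫_0^1 c·x^n dx = c·1^(n+1)/(n+1):
  ∫_0^1 u(x)^2 dx = ∫_0^1 (4*x^4 - 12*x^3 + 13*x^2 - 6*x + 1) dx. Term by term:
    ∫_0^1 4*x^4 dx = 4/5;  ∫_0^1 -12*x^3 dx = -3;  ∫_0^1 13*x^2 dx = 13/3;
    ∫_0^1 -6*x dx = -3;  ∫_0^1 1 dx = 1.
  Sum: 4/5 − 3 + 13/3 − 3 + 1 = 2/15.
  ∫_0^1 u'(x)^2 dx = ∫_0^1 (16*x^2 - 24*x + 9) dx. Term by term:
    ∫_0^1 16*x^2 dx = 16/3;  ∫_0^1 -24*x dx = -12;  ∫_0^1 9 dx = 9.
  Sum: 16/3 − 12 + 9 = 7/3.
Adding: ||u||_{H^1}^2 = 2/15 + 7/3 = 37/15.


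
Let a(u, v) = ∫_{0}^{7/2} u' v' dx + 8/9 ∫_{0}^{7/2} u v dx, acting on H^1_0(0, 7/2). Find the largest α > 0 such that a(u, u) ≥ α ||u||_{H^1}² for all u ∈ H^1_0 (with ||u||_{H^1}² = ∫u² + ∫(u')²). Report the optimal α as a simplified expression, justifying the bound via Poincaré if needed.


α = 4*(9*π^2 + 98)/(9*(4*π^2 + 49))

Coercivity of a(·,·) on H^1_0(0, 7/2) means a(u, u) ≥ α ||u||_{H^1}² for every u ∈ H^1_0.
The interval has length L = 7/2, and Poincaré/coercivity depend only on L. Here a(u, u) = ∫(u')² + (8/9)·∫u².
Here 0 < c = 8/9 < 1. The condition a(u,u) ≥ α||u||_{H^1}² reads (1−α)∫(u')² ≥ (α−c)∫u². Any admissible α is ≤ 1 (rapidly oscillating u have ∫u²/∫(u')² → 0), and α = 1 would force 0 ≥ (1−c)∫u², impossible since c < 1; so 1−α > 0. By the sharp Poincaré inequality on H^1_0 of an interval of length L, ∫(u')² ≥ (π/L)²∫u² with equality for the first sine mode sin(π(x−x₀)/L) (x₀ the left endpoint), so the inequality holds for all u iff (1−α)(π/L)² ≥ α − c, i.e. α ≤ ((π/L)² + c)/((π/L)² + 1) = (1 + c(L/π)²)/(1 + (L/π)²). With (π/L)² = 4*π^2/49 and c = 8/9, the largest admissible constant is α = ((π/L)² + c)/((π/L)² + 1).
Simplifying, α = 4*(9*π^2 + 98)/(9*(4*π^2 + 49)).


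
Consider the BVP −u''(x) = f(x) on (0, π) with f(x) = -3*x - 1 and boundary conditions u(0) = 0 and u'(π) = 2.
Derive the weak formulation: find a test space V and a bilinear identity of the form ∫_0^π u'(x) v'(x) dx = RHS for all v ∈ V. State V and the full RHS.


V = {v ∈ H^1(0, π) : v(0) = 0} (test functions vanish at x = 0 where u is specified); weak form: ∫_0^π u'v' dx = ∫_0^π (-3*x - 1) v dx + 2·v(π) for all v ∈ V.

Multiply both sides by a test function v and integrate from 0 to π:
  ∫_0^π −u''(x) v(x) dx = ∫_0^π f(x) v(x) dx.
Integrate the LHS by parts once:
  ∫_0^π −u'' v dx = −[u'(x) v(x)]_0^π + ∫_0^π u'(x) v'(x) dx.
Thus ∫_0^π u'(x) v'(x) dx = ∫_0^π f(x) v(x) dx + [u'(x) v(x)]_0^π.
Choose V so that boundary terms are either known or forced to vanish.
Mixed BC: u(0) = 0 (Dirichlet) and u'(π) = 2 (Neumann). Define V = {v ∈ H^1(0, π) : v(0) = 0}. Then [u' v]_0^π = u'(π)·v(π) − u'(0)·0 = 2·v(π).
Weak formulation: find u (satisfying any essential BC) such that ∫_0^π u'(x) v'(x) dx = ∫_0^π f v dx + 2·v(π) for all v ∈ V (Dirichlet at 0 absorbed into V; Neumann datum at x = π contributes the boundary term).
Substituting f(x) = -3*x - 1, the right-hand side is ∫_0^π (-3*x - 1) v dx + 2·v(π).


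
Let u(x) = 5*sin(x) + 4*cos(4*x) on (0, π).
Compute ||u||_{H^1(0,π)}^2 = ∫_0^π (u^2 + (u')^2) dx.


||u||_{H^1(0,π)}^2 = -272/3 + 161*π

u'(x) = -16*sin(4*x) + 5*cos(x).
Expand u² and (u')² and integrate term by term on (0, π), using: for integers n ≥ 1, ∫_0^π sin²(nx) dx = ∫_0^π cos²(nx) dx = π/2; for n ≠ n', ∫_0^π sin(nx)sin(n'x) dx = ∫_0^π cos(nx)cos(n'x) dx = 0; and by product-to-sum, ∫_0^π sin(nx)cos(n'x) dx = ½∫_0^π [sin((n+n')x) + sin((n−n')x)] dx, which is 0 when n+n' is even and 2n/(n²−n'²) when n+n' is odd (it need not vanish on (0, π)).
  u² squared terms: (4)²·∫cos(4x)² dx = 16·π/2 = 8*π;  (5)²·∫sin(x)² dx = 25·π/2 = 25*π/2.
  u² cross terms: 2·(4)·(5)·∫cos(4x)·sin(x) dx = 40·(-2/15) = -16/3.
  So ∫_0^π u² dx = 8*π + 25*π/2 − 16/3 = -16/3 + 41*π/2.
  (u')² squared terms: (-16)²·∫sin(4x)² dx = 256·π/2 = 128*π;  (5)²·∫cos(x)² dx = 25·π/2 = 25*π/2.
  (u')² cross terms: 2·(-16)·(5)·∫sin(4x)·cos(x) dx = -160·(8/15) = -256/3.
  So ∫_0^π (u')² dx = 128*π + 25*π/2 − 256/3 = -256/3 + 281*π/2.
||u||_{H^1}^2 = (-16/3 + 41*π/2) + (-256/3 + 281*π/2) = -272/3 + 161*π.


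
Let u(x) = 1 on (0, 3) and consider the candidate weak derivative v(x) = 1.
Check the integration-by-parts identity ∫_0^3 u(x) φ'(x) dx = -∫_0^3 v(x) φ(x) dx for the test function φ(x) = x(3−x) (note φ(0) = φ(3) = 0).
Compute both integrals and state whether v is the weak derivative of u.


LHS = 0, RHS = -9/2. No, v is not the weak derivative of u.

u(x) = 1, classical derivative u'(x) = 0.
φ(x) = x(3−x), so φ'(x) = 3 - 2*x.
Note φ(0) = φ(3) = 0, so the boundary term u·φ vanishes.
LHS = ∫_0^3 u(x) φ'(x) dx = ∫_0^3 (3 - 2*x) dx. Term by term:
  ∫_0^3 -2*x dx = -9;  ∫_0^3 3 dx = 9.
Sum: -9 + 9 = 0.
So LHS = 0.
∫_0^3 v(x) φ(x) dx = ∫_0^3 (-x^2 + 3*x) dx. Term by term:
  ∫_0^3 -x^2 dx = -9;  ∫_0^3 3*x dx = 27/2.
Sum: -9 + 27/2 = 9/2.
So RHS = -∫_0^3 v(x) φ(x) dx = -9/2.
LHS − RHS = 9/2 ≠ 0, so the identity fails.
(For a valid weak derivative the identity must hold for EVERY test function, in particular this one. The failure shows v is NOT the weak derivative of u.)
Correct weak derivative would be u'(x) = 0.


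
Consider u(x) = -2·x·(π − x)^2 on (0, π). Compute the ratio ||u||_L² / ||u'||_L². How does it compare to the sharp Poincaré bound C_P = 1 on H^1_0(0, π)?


||u||_L² / ||u'||_L² = sqrt(14)*π/14 < C_P = 1.

u(x) = -2·x·(π − x)^2, so u'(x) = 2*(π - 3*x)*(x - π).
u(x) = -2·x·(π − x)^2 vanishes at x = 0 and x = π, so u ∈ H^1_0(0, π). Differentiate via the product rule and integrate the resulting polynomials term by term.
  ∫_0^π u² dx = ∫_0^π (4*x^6 - 16*π*x^5 + 24*π^2*x^4 - 16*π^3*x^3 + 4*π^4*x^2) dx. Term by term:
    ∫_0^π 4*x^6 dx = 4*π^7/7;  ∫_0^π -16*π*x^5 dx = -8*π^7/3;  ∫_0^π 24*π^2*x^4 dx = 24*π^7/5;
    ∫_0^π -16*π^3*x^3 dx = -4*π^7;  ∫_0^π 4*π^4*x^2 dx = 4*π^7/3.
  Sum: 4*π^7/7 − 8*π^7/3 + 24*π^7/5 − 4*π^7 + 4*π^7/3 = 4*π^7/105.
  ∫_0^π (u')² dx = ∫_0^π (36*x^4 - 96*π*x^3 + 88*π^2*x^2 - 32*π^3*x + 4*π^4) dx. Term by term:
    ∫_0^π 36*x^4 dx = 36*π^5/5;  ∫_0^π -96*π*x^3 dx = -24*π^5;  ∫_0^π 88*π^2*x^2 dx = 88*π^5/3;
    ∫_0^π -32*π^3*x dx = -16*π^5;  ∫_0^π 4*π^4 dx = 4*π^5.
  Sum: 36*π^5/5 − 24*π^5 + 88*π^5/3 − 16*π^5 + 4*π^5 = 8*π^5/15.
∫_0^π u² dx = 4*π^7/105, so ||u||_L² = 2*sqrt(105)*π^(7/2)/105.
∫_0^π (u')² dx = 8*π^5/15, so ||u'||_L² = 2*sqrt(30)*π^(5/2)/15.
Ratio ||u||_L² / ||u'||_L² = sqrt(14)*π/14.
Sharp Poincaré constant on H^1_0(0, π) is C_P = L/π = 1, achieved by sin(x).
A polynomial bump cannot attain the sharp Poincaré constant (only the first sine eigenfunction does), so the ratio is strictly less than C_P, consistent with ||u||_L² ≤ C_P ||u'||_L².


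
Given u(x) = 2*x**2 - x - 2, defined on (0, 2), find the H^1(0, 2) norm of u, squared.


||u||_{H^1}^2 = 178/5

The H^1 norm (squared) on an interval (0, L) is
  ||u||_{H^1}^2 = ∫_0^L u(x)^2 dx + ∫_0^L u'(x)^2 dx.
Compute u'(x) = 4*x - 1.
Then u(x)^2 = 4*x**4 - 4*x**3 - 7*x**2 + 4*x + 4 and u'(x)^2 = 16*x**2 - 8*x + 1.
Integrate each monomial from 0 to 2 using ∫_0^2 c·x^n dx = c·2^(n+1)/(n+1):
  ∫_0^2 u(x)^2 dx = ∫_0^2 (4*x^4 - 4*x^3 - 7*x^2 + 4*x + 4) dx. Term by term:
    ∫_0^2 4*x^4 dx = 128/5;  ∫_0^2 -4*x^3 dx = -16;  ∫_0^2 -7*x^2 dx = -56/3;
    ∫_0^2 4*x dx = 8;  ∫_0^2 4 dx = 8.
  Sum: 128/5 − 16 − 56/3 + 8 + 8 = 104/15.
  ∫_0^2 u'(x)^2 dx = ∫_0^2 (16*x^2 - 8*x + 1) dx. Term by term:
    ∫_0^2 16*x^2 dx = 128/3;  ∫_0^2 -8*x dx = -16;  ∫_0^2 1 dx = 2.
  Sum: 128/3 − 16 + 2 = 86/3.
Adding: ||u||_{H^1}^2 = 104/15 + 86/3 = 178/5.


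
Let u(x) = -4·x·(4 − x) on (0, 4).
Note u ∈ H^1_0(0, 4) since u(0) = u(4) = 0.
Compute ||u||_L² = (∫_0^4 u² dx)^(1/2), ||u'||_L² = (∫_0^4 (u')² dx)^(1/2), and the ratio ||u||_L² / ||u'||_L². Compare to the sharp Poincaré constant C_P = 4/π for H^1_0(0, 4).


||u||_L² / ||u'||_L² = 2*sqrt(10)/5 < C_P = 4/π.

u(x) = -4·x·(4 − x), so u'(x) = 8*x - 16.
u(x) = -4·x·(4 − x) vanishes at x = 0 and x = 4, so u ∈ H^1_0(0, 4). Differentiate via the product rule and integrate the resulting polynomials term by term.
  ∫_0^4 u² dx = ∫_0^4 (16*x^4 - 128*x^3 + 256*x^2) dx. Term by term:
    ∫_0^4 16*x^4 dx = 16384/5;  ∫_0^4 -128*x^3 dx = -8192;  ∫_0^4 256*x^2 dx = 16384/3.
  Sum: 16384/5 − 8192 + 16384/3 = 8192/15.
  ∫_0^4 (u')² dx = ∫_0^4 (64*x^2 - 256*x + 256) dx. Term by term:
    ∫_0^4 64*x^2 dx = 4096/3;  ∫_0^4 -256*x dx = -2048;  ∫_0^4 256 dx = 1024.
  Sum: 4096/3 − 2048 + 1024 = 1024/3.
∫_0^4 u² dx = 8192/15, so ||u||_L² = 64*sqrt(30)/15.
∫_0^4 (u')² dx = 1024/3, so ||u'||_L² = 32*sqrt(3)/3.
Ratio ||u||_L² / ||u'||_L² = 2*sqrt(10)/5.
Sharp Poincaré constant on H^1_0(0, 4) is C_P = L/π = 4/π, achieved by sin(π/4·x).
A polynomial bump cannot attain the sharp Poincaré constant (only the first sine eigenfunction does), so the ratio is strictly less than C_P, consistent with ||u||_L² ≤ C_P ||u'||_L².


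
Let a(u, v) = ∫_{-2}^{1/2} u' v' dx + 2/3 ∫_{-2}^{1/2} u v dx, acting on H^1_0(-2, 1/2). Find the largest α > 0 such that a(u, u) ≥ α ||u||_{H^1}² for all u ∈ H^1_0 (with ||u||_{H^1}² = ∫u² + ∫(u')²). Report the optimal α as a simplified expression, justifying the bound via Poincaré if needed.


α = 2*(25 + 6*π^2)/(3*(25 + 4*π^2))

Coercivity of a(·,·) on H^1_0(-2, 1/2) means a(u, u) ≥ α ||u||_{H^1}² for every u ∈ H^1_0.
The interval has length L = 5/2, and Poincaré/coercivity depend only on L. Here a(u, u) = ∫(u')² + (2/3)·∫u².
Here 0 < c = 2/3 < 1. The condition a(u,u) ≥ α||u||_{H^1}² reads (1−α)∫(u')² ≥ (α−c)∫u². Any admissible α is ≤ 1 (rapidly oscillating u have ∫u²/∫(u')² → 0), and α = 1 would force 0 ≥ (1−c)∫u², impossible since c < 1; so 1−α > 0. By the sharp Poincaré inequality on H^1_0 of an interval of length L, ∫(u')² ≥ (π/L)²∫u² with equality for the first sine mode sin(π(x−x₀)/L) (x₀ the left endpoint), so the inequality holds for all u iff (1−α)(π/L)² ≥ α − c, i.e. α ≤ ((π/L)² + c)/((π/L)² + 1) = (1 + c(L/π)²)/(1 + (L/π)²). With (π/L)² = 4*π^2/25 and c = 2/3, the largest admissible constant is α = ((π/L)² + c)/((π/L)² + 1).
Simplifying, α = 2*(25 + 6*π^2)/(3*(25 + 4*π^2)).


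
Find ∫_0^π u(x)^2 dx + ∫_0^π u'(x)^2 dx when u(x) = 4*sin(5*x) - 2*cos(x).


||u||_{H^1(0,π)}^2 = 212*π

u'(x) = 2*sin(x) + 20*cos(5*x).
Expand u² and (u')² and integrate term by term on (0, π), using: for integers n ≥ 1, ∫_0^π sin²(nx) dx = ∫_0^π cos²(nx) dx = π/2; for n ≠ n', ∫_0^π sin(nx)sin(n'x) dx = ∫_0^π cos(nx)cos(n'x) dx = 0; and by product-to-sum, ∫_0^π sin(nx)cos(n'x) dx = ½∫_0^π [sin((n+n')x) + sin((n−n')x)] dx, which is 0 when n+n' is even and 2n/(n²−n'²) when n+n' is odd (it need not vanish on (0, π)).
  u² squared terms: (-2)²·∫cos(x)² dx = 4·π/2 = 2*π;  (4)²·∫sin(5x)² dx = 16·π/2 = 8*π.
  u² cross terms: 2·(-2)·(4)·∫cos(x)·sin(5x) dx = -16·(0) = 0.
  So ∫_0^π u² dx = 2*π + 8*π + 0 = 10*π.
  (u')² squared terms: (2)²·∫sin(x)² dx = 4·π/2 = 2*π;  (20)²·∫cos(5x)² dx = 400·π/2 = 200*π.
  (u')² cross terms: 2·(2)·(20)·∫sin(x)·cos(5x) dx = 80·(0) = 0.
  So ∫_0^π (u')² dx = 2*π + 200*π + 0 = 202*π.
||u||_{H^1}^2 = (10*π) + (202*π) = 212*π.
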